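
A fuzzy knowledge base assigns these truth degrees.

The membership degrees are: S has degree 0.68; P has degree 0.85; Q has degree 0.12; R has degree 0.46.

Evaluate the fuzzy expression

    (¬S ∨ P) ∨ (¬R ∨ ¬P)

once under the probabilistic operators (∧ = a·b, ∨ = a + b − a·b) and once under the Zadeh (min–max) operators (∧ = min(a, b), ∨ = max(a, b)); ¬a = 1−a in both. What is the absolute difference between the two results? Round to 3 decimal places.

Under probabilistic:
  ¬S = 1 − 0.6800 = 0.3200
  ¬S ∨ P = a + b − a·b on (0.3200, 0.8500) = 0.8980
  ¬R = 1 − 0.4600 = 0.5400
  ¬P = 1 − 0.8500 = 0.1500
  ¬R ∨ ¬P = a + b − a·b on (0.5400, 0.1500) = 0.6090
  (¬S ∨ P) ∨ (¬R ∨ ¬P) = a + b − a·b on (0.8980, 0.6090) = 0.9601
  → value = 0.9601
Under Zadeh (min–max):
  ¬S = 1 − 0.68 = 0.32
  ¬S ∨ P = max(a, b) on (0.32, 0.85) = 0.85
  ¬R = 1 − 0.46 = 0.54
  ¬P = 1 − 0.85 = 0.15
  ¬R ∨ ¬P = max(a, b) on (0.54, 0.15) = 0.54
  (¬S ∨ P) ∨ (¬R ∨ ¬P) = max(a, b) on (0.85, 0.54) = 0.85
  → value = 0.8500
|0.9601 − 0.8500| = 0.110

0.110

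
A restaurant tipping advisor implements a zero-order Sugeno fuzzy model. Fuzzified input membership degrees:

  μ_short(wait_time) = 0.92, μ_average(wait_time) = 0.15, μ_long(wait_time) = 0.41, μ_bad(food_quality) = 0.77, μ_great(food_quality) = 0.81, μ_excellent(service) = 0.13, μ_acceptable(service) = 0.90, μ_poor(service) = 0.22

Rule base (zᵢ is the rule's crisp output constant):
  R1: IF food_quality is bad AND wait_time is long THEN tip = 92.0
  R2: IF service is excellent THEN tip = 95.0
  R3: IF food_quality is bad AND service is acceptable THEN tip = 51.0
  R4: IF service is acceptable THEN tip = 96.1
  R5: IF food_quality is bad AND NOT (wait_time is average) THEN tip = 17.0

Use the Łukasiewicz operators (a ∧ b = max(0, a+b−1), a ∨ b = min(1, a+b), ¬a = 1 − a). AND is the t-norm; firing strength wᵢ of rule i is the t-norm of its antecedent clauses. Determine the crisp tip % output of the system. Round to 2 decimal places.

R1 (z=92.0): bad=0.77, long=0.41; AND[max(0, a+b−1)] → w = 0.18
R2 (z=95.0): excellent=0.13 → w = 0.13
R3 (z=51.0): bad=0.77, acceptable=0.90; AND[max(0, a+b−1)] → w = 0.67
R4 (z=96.1): acceptable=0.90 → w = 0.90
R5 (z=17.0): bad=0.77, ¬average=1−0.15=0.85; AND[max(0, a+b−1)] → w = 0.62
Weighted average = (0.18·92.0 + 0.13·95.0 + 0.67·51.0 + 0.90·96.1 + 0.62·17.0) / (0.18 + 0.13 + 0.67 + 0.90 + 0.62)
  = 160.1100 / 2.5000 = 64.04

64.04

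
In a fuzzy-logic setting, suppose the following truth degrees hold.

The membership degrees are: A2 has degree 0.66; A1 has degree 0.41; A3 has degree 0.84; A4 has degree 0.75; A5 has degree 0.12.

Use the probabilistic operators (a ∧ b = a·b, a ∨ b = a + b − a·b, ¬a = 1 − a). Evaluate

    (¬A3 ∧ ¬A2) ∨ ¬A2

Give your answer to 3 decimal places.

¬A3 = 1 − 0.8400 = 0.1600
¬A2 = 1 − 0.6600 = 0.3400
¬A3 ∧ ¬A2 = a·b on (0.1600, 0.3400) = 0.0544
¬A2 = 1 − 0.6600 = 0.3400
(¬A3 ∧ ¬A2) ∨ ¬A2 = a + b − a·b on (0.0544, 0.3400) = 0.3759

0.376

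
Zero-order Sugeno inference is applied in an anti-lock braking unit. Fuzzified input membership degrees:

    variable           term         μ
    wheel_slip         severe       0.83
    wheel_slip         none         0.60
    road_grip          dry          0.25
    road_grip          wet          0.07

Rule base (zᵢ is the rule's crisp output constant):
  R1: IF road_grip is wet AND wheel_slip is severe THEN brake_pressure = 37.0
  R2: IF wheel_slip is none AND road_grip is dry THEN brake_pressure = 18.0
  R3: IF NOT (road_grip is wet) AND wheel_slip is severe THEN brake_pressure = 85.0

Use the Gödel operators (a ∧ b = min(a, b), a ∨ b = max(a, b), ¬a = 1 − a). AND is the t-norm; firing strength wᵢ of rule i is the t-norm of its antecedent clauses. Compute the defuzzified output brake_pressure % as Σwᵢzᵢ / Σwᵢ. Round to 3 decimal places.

67.513

R1 (z=37.0): wet=0.07, severe=0.83; AND[min(a, b)] → w = 0.07
R2 (z=18.0): none=0.60, dry=0.25; AND[min(a, b)] → w = 0.25
R3 (z=85.0): ¬wet=1−0.07=0.93, severe=0.83; AND[min(a, b)] → w = 0.83
Weighted average = (0.07·37.0 + 0.25·18.0 + 0.83·85.0) / (0.07 + 0.25 + 0.83)
  = 77.6400 / 1.1500 = 67.513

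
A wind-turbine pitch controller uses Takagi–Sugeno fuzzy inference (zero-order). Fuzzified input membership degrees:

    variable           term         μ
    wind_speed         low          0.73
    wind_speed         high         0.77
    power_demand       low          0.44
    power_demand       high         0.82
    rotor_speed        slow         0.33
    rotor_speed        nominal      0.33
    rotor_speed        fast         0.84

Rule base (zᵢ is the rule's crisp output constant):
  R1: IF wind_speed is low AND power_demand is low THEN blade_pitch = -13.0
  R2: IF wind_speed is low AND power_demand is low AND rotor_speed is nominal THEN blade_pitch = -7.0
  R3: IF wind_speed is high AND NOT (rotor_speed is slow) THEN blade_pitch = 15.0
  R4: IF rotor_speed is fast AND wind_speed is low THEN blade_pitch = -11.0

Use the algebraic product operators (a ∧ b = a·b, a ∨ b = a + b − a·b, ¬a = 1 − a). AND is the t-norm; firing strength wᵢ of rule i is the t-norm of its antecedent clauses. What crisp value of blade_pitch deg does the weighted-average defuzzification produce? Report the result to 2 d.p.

R1 (z=-13.0): low=0.73, low=0.44; AND[a·b] → w = 0.3212
R2 (z=-7.0): low=0.73, low=0.44, nominal=0.33; AND[a·b] → w = 0.1060
R3 (z=15.0): high=0.77, ¬slow=1−0.33=0.67; AND[a·b] → w = 0.5159
R4 (z=-11.0): fast=0.84, low=0.73; AND[a·b] → w = 0.6132
Weighted average = (0.3212·-13.0 + 0.1060·-7.0 + 0.5159·15.0 + 0.6132·-11.0) / (0.3212 + 0.1060 + 0.5159 + 0.6132)
  = -3.9243 / 1.5563 = -2.52

-2.52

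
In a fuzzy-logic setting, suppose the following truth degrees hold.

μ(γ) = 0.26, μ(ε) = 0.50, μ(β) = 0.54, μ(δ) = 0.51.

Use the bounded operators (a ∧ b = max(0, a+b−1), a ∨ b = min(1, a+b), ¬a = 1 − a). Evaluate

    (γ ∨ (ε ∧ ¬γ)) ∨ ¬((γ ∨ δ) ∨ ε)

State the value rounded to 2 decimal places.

0.50

¬γ = 1 − 0.26 = 0.74
ε ∧ ¬γ = max(0, a+b−1) on (0.50, 0.74) = 0.24
γ ∨ (ε ∧ ¬γ) = min(1, a+b) on (0.26, 0.24) = 0.50
γ ∨ δ = min(1, a+b) on (0.26, 0.51) = 0.77
(γ ∨ δ) ∨ ε = min(1, a+b) on (0.77, 0.50) = 1.00
¬((γ ∨ δ) ∨ ε) = 1 − 1.00 = 0.00
(γ ∨ (ε ∧ ¬γ)) ∨ ¬((γ ∨ δ) ∨ ε) = min(1, a+b) on (0.50, 0.00) = 0.50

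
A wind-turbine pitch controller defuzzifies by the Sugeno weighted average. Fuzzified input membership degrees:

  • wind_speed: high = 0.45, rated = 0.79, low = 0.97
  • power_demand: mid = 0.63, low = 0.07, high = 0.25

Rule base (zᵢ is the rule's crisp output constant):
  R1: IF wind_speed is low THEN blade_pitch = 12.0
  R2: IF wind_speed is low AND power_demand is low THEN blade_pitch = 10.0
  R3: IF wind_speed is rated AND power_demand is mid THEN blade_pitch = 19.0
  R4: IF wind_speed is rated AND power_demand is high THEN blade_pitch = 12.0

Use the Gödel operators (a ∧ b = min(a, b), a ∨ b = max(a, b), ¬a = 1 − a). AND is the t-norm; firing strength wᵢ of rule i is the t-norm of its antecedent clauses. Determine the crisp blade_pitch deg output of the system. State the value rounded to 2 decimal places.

R1 (z=12.0): low=0.97 → w = 0.97
R2 (z=10.0): low=0.97, low=0.07; AND[min(a, b)] → w = 0.07
R3 (z=19.0): rated=0.79, mid=0.63; AND[min(a, b)] → w = 0.63
R4 (z=12.0): rated=0.79, high=0.25; AND[min(a, b)] → w = 0.25
Weighted average = (0.97·12.0 + 0.07·10.0 + 0.63·19.0 + 0.25·12.0) / (0.97 + 0.07 + 0.63 + 0.25)
  = 27.3100 / 1.9200 = 14.22

14.22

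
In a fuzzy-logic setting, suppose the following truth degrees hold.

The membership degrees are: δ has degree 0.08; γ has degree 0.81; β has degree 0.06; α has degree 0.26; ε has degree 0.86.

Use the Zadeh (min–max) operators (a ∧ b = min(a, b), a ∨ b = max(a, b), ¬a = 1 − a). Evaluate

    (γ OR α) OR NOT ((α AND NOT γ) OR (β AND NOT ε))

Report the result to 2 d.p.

γ OR α = max(a, b) on (0.81, 0.26) = 0.81
NOT γ = 1 − 0.81 = 0.19
α AND NOT γ = min(a, b) on (0.26, 0.19) = 0.19
NOT ε = 1 − 0.86 = 0.14
β AND NOT ε = min(a, b) on (0.06, 0.14) = 0.06
(α AND NOT γ) OR (β AND NOT ε) = max(a, b) on (0.19, 0.06) = 0.19
NOT ((α AND NOT γ) OR (β AND NOT ε)) = 1 − 0.19 = 0.81
(γ OR α) OR NOT ((α AND NOT γ) OR (β AND NOT ε)) = max(a, b) on (0.81, 0.81) = 0.81

0.81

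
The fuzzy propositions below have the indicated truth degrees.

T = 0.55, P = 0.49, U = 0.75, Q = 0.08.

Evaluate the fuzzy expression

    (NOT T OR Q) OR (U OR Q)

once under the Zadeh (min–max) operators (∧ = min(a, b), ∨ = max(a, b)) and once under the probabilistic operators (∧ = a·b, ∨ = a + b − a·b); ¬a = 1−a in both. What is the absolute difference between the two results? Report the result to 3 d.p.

0.134

Under Zadeh (min–max):
  NOT T = 1 − 0.55 = 0.45
  NOT T OR Q = max(a, b) on (0.45, 0.08) = 0.45
  U OR Q = max(a, b) on (0.75, 0.08) = 0.75
  (NOT T OR Q) OR (U OR Q) = max(a, b) on (0.45, 0.75) = 0.75
  → value = 0.7500
Under probabilistic:
  NOT T = 1 − 0.5500 = 0.4500
  NOT T OR Q = a + b − a·b on (0.4500, 0.0800) = 0.4940
  U OR Q = a + b − a·b on (0.7500, 0.0800) = 0.7700
  (NOT T OR Q) OR (U OR Q) = a + b − a·b on (0.4940, 0.7700) = 0.8836
  → value = 0.8836
|0.7500 − 0.8836| = 0.134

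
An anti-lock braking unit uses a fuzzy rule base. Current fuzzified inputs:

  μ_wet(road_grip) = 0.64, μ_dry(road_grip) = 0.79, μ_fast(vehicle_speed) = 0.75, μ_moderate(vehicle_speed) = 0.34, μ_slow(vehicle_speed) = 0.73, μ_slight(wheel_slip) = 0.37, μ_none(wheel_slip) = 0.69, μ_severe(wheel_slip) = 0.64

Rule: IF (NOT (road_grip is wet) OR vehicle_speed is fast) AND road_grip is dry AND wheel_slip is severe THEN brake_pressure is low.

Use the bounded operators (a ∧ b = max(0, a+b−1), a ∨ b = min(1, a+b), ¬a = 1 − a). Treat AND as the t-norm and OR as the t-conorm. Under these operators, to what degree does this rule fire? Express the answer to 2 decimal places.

firing strength: (¬wet=1−0.64=0.36 OR fast=0.75) = 1.00; AND[max(0, a+b−1)] with dry=0.79, severe=0.64 → w = 0.43

0.43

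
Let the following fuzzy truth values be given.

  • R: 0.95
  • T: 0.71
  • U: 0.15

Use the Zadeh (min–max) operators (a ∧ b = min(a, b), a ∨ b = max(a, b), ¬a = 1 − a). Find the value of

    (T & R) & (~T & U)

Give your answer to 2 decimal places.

T & R = min(a, b) on (0.71, 0.95) = 0.71
~T = 1 − 0.71 = 0.29
~T & U = min(a, b) on (0.29, 0.15) = 0.15
(T & R) & (~T & U) = min(a, b) on (0.71, 0.15) = 0.15

0.15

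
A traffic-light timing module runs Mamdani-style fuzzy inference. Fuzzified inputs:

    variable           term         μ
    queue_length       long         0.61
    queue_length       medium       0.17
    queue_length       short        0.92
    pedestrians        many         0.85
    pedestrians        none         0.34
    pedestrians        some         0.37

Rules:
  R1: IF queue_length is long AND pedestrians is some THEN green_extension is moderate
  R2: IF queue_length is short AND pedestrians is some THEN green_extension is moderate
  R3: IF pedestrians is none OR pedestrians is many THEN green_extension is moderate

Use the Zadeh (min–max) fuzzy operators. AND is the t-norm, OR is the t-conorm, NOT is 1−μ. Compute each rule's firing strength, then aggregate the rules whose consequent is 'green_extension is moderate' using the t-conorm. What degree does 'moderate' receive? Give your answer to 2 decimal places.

R1: long=0.61, some=0.37; AND[min(a, b)] → w = 0.37
R2: short=0.92, some=0.37; AND[min(a, b)] → w = 0.37
R3: none=0.34, many=0.85; OR[max(a, b)] → w = 0.85
Rules with consequent 'moderate': {R1, R2, R3} → strengths 0.37, 0.37, 0.85
Aggregate via t-conorm [max(a, b)]: 0.85

0.85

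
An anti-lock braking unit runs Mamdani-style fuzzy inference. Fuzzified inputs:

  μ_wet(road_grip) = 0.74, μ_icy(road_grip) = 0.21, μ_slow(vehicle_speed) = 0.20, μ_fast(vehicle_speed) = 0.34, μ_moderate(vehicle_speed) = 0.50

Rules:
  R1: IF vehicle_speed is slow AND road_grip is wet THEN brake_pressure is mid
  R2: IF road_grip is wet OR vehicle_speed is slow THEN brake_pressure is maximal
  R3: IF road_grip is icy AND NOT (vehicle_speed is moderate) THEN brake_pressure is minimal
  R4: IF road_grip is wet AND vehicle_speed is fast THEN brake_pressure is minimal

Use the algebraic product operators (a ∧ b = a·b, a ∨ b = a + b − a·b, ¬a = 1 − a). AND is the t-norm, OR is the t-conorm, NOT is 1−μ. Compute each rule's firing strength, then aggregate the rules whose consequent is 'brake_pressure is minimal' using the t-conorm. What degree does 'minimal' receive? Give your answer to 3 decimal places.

0.330

R1: slow=0.20, wet=0.74; AND[a·b] → w = 0.1480
R2: wet=0.74, slow=0.20; OR[a + b − a·b] → w = 0.7920
R3: icy=0.21, ¬moderate=1−0.50=0.50; AND[a·b] → w = 0.1050
R4: wet=0.74, fast=0.34; AND[a·b] → w = 0.2516
Rules with consequent 'minimal': {R3, R4} → strengths 0.1050, 0.2516
Aggregate via t-conorm [a + b − a·b]: 0.3302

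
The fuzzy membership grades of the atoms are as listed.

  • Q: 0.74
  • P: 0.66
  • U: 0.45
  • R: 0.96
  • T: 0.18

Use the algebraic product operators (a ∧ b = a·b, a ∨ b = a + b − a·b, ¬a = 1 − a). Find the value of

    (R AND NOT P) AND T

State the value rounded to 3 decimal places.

0.059

NOT P = 1 − 0.6600 = 0.3400
R AND NOT P = a·b on (0.9600, 0.3400) = 0.3264
(R AND NOT P) AND T = a·b on (0.3264, 0.1800) = 0.0588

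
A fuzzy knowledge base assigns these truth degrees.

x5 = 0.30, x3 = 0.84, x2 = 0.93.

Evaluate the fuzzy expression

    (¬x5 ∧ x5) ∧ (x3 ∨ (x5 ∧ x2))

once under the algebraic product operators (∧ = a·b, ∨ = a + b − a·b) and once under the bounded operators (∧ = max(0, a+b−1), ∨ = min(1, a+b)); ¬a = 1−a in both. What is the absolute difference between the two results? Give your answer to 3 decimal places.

0.186

Under algebraic product:
  ¬x5 = 1 − 0.3000 = 0.7000
  ¬x5 ∧ x5 = a·b on (0.7000, 0.3000) = 0.2100
  x5 ∧ x2 = a·b on (0.3000, 0.9300) = 0.2790
  x3 ∨ (x5 ∧ x2) = a + b − a·b on (0.8400, 0.2790) = 0.8846
  (¬x5 ∧ x5) ∧ (x3 ∨ (x5 ∧ x2)) = a·b on (0.2100, 0.8846) = 0.1858
  → value = 0.1858
Under bounded:
  ¬x5 = 1 − 0.30 = 0.70
  ¬x5 ∧ x5 = max(0, a+b−1) on (0.70, 0.30) = 0.00
  x5 ∧ x2 = max(0, a+b−1) on (0.30, 0.93) = 0.23
  x3 ∨ (x5 ∧ x2) = min(1, a+b) on (0.84, 0.23) = 1.00
  (¬x5 ∧ x5) ∧ (x3 ∨ (x5 ∧ x2)) = max(0, a+b−1) on (0.00, 1.00) = 0.00
  → value = 0.0000
|0.1858 − 0.0000| = 0.186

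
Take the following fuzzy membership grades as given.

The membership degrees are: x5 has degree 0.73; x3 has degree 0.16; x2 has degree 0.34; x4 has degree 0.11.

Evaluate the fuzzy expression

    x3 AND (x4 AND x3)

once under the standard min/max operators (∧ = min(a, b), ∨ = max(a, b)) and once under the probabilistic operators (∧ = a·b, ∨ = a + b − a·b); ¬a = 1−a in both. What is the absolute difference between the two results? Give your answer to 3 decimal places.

0.107

Under standard min/max:
  x4 AND x3 = min(a, b) on (0.11, 0.16) = 0.11
  x3 AND (x4 AND x3) = min(a, b) on (0.16, 0.11) = 0.11
  → value = 0.1100
Under probabilistic:
  x4 AND x3 = a·b on (0.1100, 0.1600) = 0.0176
  x3 AND (x4 AND x3) = a·b on (0.1600, 0.0176) = 0.0028
  → value = 0.0028
|0.1100 − 0.0028| = 0.107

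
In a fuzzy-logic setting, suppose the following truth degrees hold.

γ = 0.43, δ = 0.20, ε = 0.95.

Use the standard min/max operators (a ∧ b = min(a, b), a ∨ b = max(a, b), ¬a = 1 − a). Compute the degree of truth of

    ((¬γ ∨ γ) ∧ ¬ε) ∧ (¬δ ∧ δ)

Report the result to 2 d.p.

¬γ = 1 − 0.43 = 0.57
¬γ ∨ γ = max(a, b) on (0.57, 0.43) = 0.57
¬ε = 1 − 0.95 = 0.05
(¬γ ∨ γ) ∧ ¬ε = min(a, b) on (0.57, 0.05) = 0.05
¬δ = 1 − 0.20 = 0.80
¬δ ∧ δ = min(a, b) on (0.80, 0.20) = 0.20
((¬γ ∨ γ) ∧ ¬ε) ∧ (¬δ ∧ δ) = min(a, b) on (0.05, 0.20) = 0.05

0.05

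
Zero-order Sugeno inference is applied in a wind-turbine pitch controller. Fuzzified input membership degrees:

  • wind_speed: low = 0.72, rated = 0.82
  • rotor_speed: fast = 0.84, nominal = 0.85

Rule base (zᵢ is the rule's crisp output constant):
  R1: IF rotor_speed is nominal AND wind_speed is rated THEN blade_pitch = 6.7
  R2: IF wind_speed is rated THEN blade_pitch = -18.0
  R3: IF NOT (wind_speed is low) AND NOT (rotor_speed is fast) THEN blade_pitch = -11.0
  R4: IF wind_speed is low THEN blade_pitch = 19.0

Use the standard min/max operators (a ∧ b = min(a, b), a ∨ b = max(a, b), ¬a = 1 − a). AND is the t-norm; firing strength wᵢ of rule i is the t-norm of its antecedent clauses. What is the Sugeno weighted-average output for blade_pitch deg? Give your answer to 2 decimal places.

1.05

R1 (z=6.7): nominal=0.85, rated=0.82; AND[min(a, b)] → w = 0.82
R2 (z=-18.0): rated=0.82 → w = 0.82
R3 (z=-11.0): ¬low=1−0.72=0.28, ¬fast=1−0.84=0.16; AND[min(a, b)] → w = 0.16
R4 (z=19.0): low=0.72 → w = 0.72
Weighted average = (0.82·6.7 + 0.82·-18.0 + 0.16·-11.0 + 0.72·19.0) / (0.82 + 0.82 + 0.16 + 0.72)
  = 2.6540 / 2.5200 = 1.05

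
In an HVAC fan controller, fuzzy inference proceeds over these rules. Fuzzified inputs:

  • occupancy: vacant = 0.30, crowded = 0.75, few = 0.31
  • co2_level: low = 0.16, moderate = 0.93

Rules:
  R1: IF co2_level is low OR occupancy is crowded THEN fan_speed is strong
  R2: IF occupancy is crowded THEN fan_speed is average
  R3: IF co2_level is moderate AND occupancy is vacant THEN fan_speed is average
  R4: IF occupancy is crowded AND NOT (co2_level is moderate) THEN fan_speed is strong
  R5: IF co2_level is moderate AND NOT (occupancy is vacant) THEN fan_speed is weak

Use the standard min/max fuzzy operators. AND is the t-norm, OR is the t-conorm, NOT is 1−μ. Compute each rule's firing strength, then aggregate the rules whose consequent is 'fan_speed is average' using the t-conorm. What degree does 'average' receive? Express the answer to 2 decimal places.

0.75

R1: low=0.16, crowded=0.75; OR[max(a, b)] → w = 0.75
R2: crowded=0.75 → w = 0.75
R3: moderate=0.93, vacant=0.30; AND[min(a, b)] → w = 0.30
R4: crowded=0.75, ¬moderate=1−0.93=0.07; AND[min(a, b)] → w = 0.07
R5: moderate=0.93, ¬vacant=1−0.30=0.70; AND[min(a, b)] → w = 0.70
Rules with consequent 'average': {R2, R3} → strengths 0.75, 0.30
Aggregate via t-conorm [max(a, b)]: 0.75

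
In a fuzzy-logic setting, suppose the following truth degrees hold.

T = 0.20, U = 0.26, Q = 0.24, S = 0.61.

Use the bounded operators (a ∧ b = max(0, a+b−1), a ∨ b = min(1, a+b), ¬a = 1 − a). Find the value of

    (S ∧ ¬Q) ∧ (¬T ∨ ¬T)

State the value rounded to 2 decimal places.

¬Q = 1 − 0.24 = 0.76
S ∧ ¬Q = max(0, a+b−1) on (0.61, 0.76) = 0.37
¬T = 1 − 0.20 = 0.80
¬T = 1 − 0.20 = 0.80
¬T ∨ ¬T = min(1, a+b) on (0.80, 0.80) = 1.00
(S ∧ ¬Q) ∧ (¬T ∨ ¬T) = max(0, a+b−1) on (0.37, 1.00) = 0.37

0.37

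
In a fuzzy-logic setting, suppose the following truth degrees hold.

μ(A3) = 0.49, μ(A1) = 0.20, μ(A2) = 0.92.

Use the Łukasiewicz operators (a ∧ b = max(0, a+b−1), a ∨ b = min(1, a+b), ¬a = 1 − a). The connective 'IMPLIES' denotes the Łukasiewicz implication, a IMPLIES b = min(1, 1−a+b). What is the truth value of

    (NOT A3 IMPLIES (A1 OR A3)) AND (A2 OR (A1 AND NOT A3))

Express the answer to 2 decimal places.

0.92

NOT A3 = 1 − 0.49 = 0.51
A1 OR A3 = min(1, a+b) on (0.20, 0.49) = 0.69
NOT A3 IMPLIES (A1 OR A3)  [Łukasiewicz: min(1, 1−a+b)] with a=0.51, b=0.69 → 1.00
NOT A3 = 1 − 0.49 = 0.51
A1 AND NOT A3 = max(0, a+b−1) on (0.20, 0.51) = 0.00
A2 OR (A1 AND NOT A3) = min(1, a+b) on (0.92, 0.00) = 0.92
(NOT A3 IMPLIES (A1 OR A3)) AND (A2 OR (A1 AND NOT A3)) = max(0, a+b−1) on (1.00, 0.92) = 0.92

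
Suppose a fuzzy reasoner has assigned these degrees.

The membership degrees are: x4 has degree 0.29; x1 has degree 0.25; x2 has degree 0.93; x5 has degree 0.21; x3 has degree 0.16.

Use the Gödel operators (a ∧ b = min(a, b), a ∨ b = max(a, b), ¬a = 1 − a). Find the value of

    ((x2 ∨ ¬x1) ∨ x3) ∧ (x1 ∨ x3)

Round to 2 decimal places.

¬x1 = 1 − 0.25 = 0.75
x2 ∨ ¬x1 = max(a, b) on (0.93, 0.75) = 0.93
(x2 ∨ ¬x1) ∨ x3 = max(a, b) on (0.93, 0.16) = 0.93
x1 ∨ x3 = max(a, b) on (0.25, 0.16) = 0.25
((x2 ∨ ¬x1) ∨ x3) ∧ (x1 ∨ x3) = min(a, b) on (0.93, 0.25) = 0.25

0.25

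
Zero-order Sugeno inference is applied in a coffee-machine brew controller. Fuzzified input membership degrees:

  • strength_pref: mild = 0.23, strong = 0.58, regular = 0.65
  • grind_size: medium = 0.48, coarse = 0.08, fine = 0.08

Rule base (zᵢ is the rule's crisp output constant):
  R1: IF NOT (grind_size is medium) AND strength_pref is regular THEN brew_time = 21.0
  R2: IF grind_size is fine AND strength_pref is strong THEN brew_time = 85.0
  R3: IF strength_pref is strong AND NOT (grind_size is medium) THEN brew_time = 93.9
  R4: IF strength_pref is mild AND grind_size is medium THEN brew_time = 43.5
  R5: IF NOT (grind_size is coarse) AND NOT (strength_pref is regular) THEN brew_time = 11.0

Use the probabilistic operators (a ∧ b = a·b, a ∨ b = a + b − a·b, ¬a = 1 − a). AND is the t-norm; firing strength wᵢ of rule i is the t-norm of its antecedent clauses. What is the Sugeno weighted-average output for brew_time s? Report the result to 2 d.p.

R1 (z=21.0): ¬medium=1−0.48=0.52, regular=0.65; AND[a·b] → w = 0.3380
R2 (z=85.0): fine=0.08, strong=0.58; AND[a·b] → w = 0.0464
R3 (z=93.9): strong=0.58, ¬medium=1−0.48=0.52; AND[a·b] → w = 0.3016
R4 (z=43.5): mild=0.23, medium=0.48; AND[a·b] → w = 0.1104
R5 (z=11.0): ¬coarse=1−0.08=0.92, ¬regular=1−0.65=0.35; AND[a·b] → w = 0.3220
Weighted average = (0.3380·21.0 + 0.0464·85.0 + 0.3016·93.9 + 0.1104·43.5 + 0.3220·11.0) / (0.3380 + 0.0464 + 0.3016 + 0.1104 + 0.3220)
  = 47.7066 / 1.1184 = 42.66

42.66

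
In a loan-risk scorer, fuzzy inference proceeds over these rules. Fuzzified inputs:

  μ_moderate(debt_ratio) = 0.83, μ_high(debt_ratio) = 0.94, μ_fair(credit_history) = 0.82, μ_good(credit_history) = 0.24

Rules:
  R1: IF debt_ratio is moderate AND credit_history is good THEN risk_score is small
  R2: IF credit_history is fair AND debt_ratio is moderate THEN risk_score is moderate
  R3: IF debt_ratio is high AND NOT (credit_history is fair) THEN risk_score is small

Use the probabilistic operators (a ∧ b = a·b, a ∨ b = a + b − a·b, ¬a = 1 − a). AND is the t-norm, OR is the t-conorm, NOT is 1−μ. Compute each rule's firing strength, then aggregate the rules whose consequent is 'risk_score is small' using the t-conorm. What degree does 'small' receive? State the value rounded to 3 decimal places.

0.335

R1: moderate=0.83, good=0.24; AND[a·b] → w = 0.1992
R2: fair=0.82, moderate=0.83; AND[a·b] → w = 0.6806
R3: high=0.94, ¬fair=1−0.82=0.18; AND[a·b] → w = 0.1692
Rules with consequent 'small': {R1, R3} → strengths 0.1992, 0.1692
Aggregate via t-conorm [a + b − a·b]: 0.3347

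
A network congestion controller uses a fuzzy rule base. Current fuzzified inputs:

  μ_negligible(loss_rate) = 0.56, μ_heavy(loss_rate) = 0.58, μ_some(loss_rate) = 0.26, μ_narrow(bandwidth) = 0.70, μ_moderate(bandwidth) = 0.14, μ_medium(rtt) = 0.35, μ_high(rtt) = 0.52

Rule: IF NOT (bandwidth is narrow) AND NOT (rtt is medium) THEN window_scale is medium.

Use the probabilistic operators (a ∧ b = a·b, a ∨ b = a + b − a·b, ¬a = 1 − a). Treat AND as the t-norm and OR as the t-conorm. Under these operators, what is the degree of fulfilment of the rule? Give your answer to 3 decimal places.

firing strength: ¬narrow=1−0.70=0.30, ¬medium=1−0.35=0.65; AND[a·b] → w = 0.1950

0.195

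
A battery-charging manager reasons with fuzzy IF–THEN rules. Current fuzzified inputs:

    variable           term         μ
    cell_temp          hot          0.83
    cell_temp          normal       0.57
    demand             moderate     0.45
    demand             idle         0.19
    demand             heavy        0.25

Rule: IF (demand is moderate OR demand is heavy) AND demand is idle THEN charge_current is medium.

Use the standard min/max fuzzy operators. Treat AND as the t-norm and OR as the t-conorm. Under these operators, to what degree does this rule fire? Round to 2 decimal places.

0.19

firing strength: (moderate=0.45 OR heavy=0.25) = 0.45; AND[min(a, b)] with idle=0.19 → w = 0.19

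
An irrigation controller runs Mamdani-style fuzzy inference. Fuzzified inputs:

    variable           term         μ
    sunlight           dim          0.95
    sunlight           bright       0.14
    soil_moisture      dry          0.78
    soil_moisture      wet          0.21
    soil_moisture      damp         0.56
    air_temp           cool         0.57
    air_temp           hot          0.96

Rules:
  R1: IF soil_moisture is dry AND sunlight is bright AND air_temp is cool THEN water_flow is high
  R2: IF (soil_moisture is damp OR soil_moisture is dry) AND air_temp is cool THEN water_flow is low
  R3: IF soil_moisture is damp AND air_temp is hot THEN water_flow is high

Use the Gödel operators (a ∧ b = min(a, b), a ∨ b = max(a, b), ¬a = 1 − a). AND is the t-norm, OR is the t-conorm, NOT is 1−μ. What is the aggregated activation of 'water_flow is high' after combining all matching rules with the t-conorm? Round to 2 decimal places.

0.56

R1: dry=0.78, bright=0.14, cool=0.57; AND[min(a, b)] → w = 0.14
R2: (damp=0.56 OR dry=0.78) = 0.78; AND[min(a, b)] with cool=0.57 → w = 0.57
R3: damp=0.56, hot=0.96; AND[min(a, b)] → w = 0.56
Rules with consequent 'high': {R1, R3} → strengths 0.14, 0.56
Aggregate via t-conorm [max(a, b)]: 0.56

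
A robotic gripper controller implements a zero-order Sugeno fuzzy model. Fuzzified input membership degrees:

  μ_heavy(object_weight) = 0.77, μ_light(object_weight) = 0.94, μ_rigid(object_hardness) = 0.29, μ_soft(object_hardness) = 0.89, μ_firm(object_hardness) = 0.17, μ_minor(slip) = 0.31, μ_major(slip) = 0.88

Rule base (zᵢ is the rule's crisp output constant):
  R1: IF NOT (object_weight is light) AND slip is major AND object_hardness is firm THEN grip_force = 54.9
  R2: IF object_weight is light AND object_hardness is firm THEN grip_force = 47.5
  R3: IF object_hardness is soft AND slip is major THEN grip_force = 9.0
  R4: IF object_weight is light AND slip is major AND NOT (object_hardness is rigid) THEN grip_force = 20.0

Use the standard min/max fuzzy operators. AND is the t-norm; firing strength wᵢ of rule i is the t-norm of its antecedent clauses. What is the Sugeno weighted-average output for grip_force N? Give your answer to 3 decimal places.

R1 (z=54.9): ¬light=1−0.94=0.06, major=0.88, firm=0.17; AND[min(a, b)] → w = 0.06
R2 (z=47.5): light=0.94, firm=0.17; AND[min(a, b)] → w = 0.17
R3 (z=9.0): soft=0.89, major=0.88; AND[min(a, b)] → w = 0.88
R4 (z=20.0): light=0.94, major=0.88, ¬rigid=1−0.29=0.71; AND[min(a, b)] → w = 0.71
Weighted average = (0.06·54.9 + 0.17·47.5 + 0.88·9.0 + 0.71·20.0) / (0.06 + 0.17 + 0.88 + 0.71)
  = 33.4890 / 1.8200 = 18.401

18.401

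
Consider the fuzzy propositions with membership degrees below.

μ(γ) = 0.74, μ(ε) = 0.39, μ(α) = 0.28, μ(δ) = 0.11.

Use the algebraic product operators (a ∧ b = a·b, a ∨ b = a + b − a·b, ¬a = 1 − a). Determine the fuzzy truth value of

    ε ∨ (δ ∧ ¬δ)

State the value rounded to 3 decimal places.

0.450

¬δ = 1 − 0.1100 = 0.8900
δ ∧ ¬δ = a·b on (0.1100, 0.8900) = 0.0979
ε ∨ (δ ∧ ¬δ) = a + b − a·b on (0.3900, 0.0979) = 0.4497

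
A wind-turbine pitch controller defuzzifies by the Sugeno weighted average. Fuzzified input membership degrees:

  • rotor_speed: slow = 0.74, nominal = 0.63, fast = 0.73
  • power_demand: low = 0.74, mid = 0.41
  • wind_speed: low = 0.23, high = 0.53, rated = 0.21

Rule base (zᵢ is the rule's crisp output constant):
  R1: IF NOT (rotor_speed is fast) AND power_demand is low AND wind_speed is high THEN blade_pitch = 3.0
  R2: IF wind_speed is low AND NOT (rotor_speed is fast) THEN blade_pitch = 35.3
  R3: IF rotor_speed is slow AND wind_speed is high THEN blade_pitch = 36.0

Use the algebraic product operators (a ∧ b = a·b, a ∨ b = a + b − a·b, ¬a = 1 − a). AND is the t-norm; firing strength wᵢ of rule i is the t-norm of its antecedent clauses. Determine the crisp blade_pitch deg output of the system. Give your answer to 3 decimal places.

29.684

R1 (z=3.0): ¬fast=1−0.73=0.27, low=0.74, high=0.53; AND[a·b] → w = 0.1059
R2 (z=35.3): low=0.23, ¬fast=1−0.73=0.27; AND[a·b] → w = 0.0621
R3 (z=36.0): slow=0.74, high=0.53; AND[a·b] → w = 0.3922
Weighted average = (0.1059·3.0 + 0.0621·35.3 + 0.3922·36.0) / (0.1059 + 0.0621 + 0.3922)
  = 16.6290 / 0.5602 = 29.684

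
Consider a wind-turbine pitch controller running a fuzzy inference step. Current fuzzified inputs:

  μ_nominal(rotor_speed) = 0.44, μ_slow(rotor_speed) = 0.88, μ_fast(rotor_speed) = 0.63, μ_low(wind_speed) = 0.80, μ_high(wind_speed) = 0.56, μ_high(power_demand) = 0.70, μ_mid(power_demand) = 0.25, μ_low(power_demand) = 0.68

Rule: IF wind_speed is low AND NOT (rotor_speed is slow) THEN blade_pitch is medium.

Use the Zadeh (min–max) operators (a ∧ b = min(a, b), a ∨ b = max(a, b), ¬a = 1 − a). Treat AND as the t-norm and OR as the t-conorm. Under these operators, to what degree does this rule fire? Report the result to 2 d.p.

0.12

firing strength: low=0.80, ¬slow=1−0.88=0.12; AND[min(a, b)] → w = 0.12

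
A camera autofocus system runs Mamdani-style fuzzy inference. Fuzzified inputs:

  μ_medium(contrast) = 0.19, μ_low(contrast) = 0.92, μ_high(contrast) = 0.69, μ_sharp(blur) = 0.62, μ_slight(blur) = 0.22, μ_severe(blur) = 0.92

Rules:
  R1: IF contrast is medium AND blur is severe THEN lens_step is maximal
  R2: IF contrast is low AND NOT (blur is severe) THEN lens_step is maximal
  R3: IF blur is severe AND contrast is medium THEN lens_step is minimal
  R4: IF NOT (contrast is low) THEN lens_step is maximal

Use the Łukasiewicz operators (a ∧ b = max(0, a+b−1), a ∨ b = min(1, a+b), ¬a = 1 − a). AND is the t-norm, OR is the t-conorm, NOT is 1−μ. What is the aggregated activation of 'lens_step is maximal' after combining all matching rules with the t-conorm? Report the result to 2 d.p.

0.19

R1: medium=0.19, severe=0.92; AND[max(0, a+b−1)] → w = 0.11
R2: low=0.92, ¬severe=1−0.92=0.08; AND[max(0, a+b−1)] → w = 0.00
R3: severe=0.92, medium=0.19; AND[max(0, a+b−1)] → w = 0.11
R4: ¬low=1−0.92=0.08 → w = 0.08
Rules with consequent 'maximal': {R1, R2, R4} → strengths 0.11, 0.00, 0.08
Aggregate via t-conorm [min(1, a+b)]: 0.19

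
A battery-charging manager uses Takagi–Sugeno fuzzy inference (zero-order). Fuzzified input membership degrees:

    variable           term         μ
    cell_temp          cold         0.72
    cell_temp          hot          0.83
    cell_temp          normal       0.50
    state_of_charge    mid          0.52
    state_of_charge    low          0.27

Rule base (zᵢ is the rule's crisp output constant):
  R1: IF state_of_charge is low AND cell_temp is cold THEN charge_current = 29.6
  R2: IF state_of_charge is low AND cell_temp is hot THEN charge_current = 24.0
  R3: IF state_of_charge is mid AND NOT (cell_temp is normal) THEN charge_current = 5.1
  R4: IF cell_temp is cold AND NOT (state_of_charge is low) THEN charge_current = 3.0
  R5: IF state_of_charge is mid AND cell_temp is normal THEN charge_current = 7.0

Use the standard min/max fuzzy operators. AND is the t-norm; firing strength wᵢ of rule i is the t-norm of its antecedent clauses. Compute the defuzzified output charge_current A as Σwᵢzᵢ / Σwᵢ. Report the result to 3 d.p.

R1 (z=29.6): low=0.27, cold=0.72; AND[min(a, b)] → w = 0.27
R2 (z=24.0): low=0.27, hot=0.83; AND[min(a, b)] → w = 0.27
R3 (z=5.1): mid=0.52, ¬normal=1−0.50=0.50; AND[min(a, b)] → w = 0.50
R4 (z=3.0): cold=0.72, ¬low=1−0.27=0.73; AND[min(a, b)] → w = 0.72
R5 (z=7.0): mid=0.52, normal=0.50; AND[min(a, b)] → w = 0.50
Weighted average = (0.27·29.6 + 0.27·24.0 + 0.50·5.1 + 0.72·3.0 + 0.50·7.0) / (0.27 + 0.27 + 0.50 + 0.72 + 0.50)
  = 22.6820 / 2.2600 = 10.036

10.036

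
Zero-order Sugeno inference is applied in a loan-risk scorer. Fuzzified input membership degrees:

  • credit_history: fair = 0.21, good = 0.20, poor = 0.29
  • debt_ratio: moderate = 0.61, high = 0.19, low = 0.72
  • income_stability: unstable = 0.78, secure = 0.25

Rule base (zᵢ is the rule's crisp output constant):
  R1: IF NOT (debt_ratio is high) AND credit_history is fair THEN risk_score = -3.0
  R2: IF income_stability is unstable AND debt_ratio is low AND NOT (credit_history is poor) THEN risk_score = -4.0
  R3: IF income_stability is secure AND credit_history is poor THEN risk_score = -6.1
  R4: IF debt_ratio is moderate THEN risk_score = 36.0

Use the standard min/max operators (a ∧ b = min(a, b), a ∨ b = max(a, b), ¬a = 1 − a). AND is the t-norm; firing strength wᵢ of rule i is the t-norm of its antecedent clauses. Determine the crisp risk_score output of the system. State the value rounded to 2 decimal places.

9.53

R1 (z=-3.0): ¬high=1−0.19=0.81, fair=0.21; AND[min(a, b)] → w = 0.21
R2 (z=-4.0): unstable=0.78, low=0.72, ¬poor=1−0.29=0.71; AND[min(a, b)] → w = 0.71
R3 (z=-6.1): secure=0.25, poor=0.29; AND[min(a, b)] → w = 0.25
R4 (z=36.0): moderate=0.61 → w = 0.61
Weighted average = (0.21·-3.0 + 0.71·-4.0 + 0.25·-6.1 + 0.61·36.0) / (0.21 + 0.71 + 0.25 + 0.61)
  = 16.9650 / 1.7800 = 9.53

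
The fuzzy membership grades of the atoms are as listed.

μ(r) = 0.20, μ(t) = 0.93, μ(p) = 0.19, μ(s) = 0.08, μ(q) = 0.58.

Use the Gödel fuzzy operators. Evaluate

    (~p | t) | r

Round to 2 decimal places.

~p = 1 − 0.19 = 0.81
~p | t = max(a, b) on (0.81, 0.93) = 0.93
(~p | t) | r = max(a, b) on (0.93, 0.20) = 0.93

0.93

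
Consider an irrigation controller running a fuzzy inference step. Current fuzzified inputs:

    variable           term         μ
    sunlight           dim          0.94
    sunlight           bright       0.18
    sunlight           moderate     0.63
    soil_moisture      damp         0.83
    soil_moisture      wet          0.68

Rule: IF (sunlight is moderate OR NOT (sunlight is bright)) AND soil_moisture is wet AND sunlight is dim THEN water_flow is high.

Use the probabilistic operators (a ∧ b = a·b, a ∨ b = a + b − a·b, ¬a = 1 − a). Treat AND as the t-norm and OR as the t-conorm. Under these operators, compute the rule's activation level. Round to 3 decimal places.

0.597

firing strength: (moderate=0.63 OR ¬bright=1−0.18=0.82) = 0.9334; AND[a·b] with wet=0.68, dim=0.94 → w = 0.5966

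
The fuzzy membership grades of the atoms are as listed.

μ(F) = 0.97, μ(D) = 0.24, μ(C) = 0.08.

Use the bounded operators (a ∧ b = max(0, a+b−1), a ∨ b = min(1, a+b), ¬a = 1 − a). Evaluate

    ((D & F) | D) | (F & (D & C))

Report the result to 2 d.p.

0.45

D & F = max(0, a+b−1) on (0.24, 0.97) = 0.21
(D & F) | D = min(1, a+b) on (0.21, 0.24) = 0.45
D & C = max(0, a+b−1) on (0.24, 0.08) = 0.00
F & (D & C) = max(0, a+b−1) on (0.97, 0.00) = 0.00
((D & F) | D) | (F & (D & C)) = min(1, a+b) on (0.45, 0.00) = 0.45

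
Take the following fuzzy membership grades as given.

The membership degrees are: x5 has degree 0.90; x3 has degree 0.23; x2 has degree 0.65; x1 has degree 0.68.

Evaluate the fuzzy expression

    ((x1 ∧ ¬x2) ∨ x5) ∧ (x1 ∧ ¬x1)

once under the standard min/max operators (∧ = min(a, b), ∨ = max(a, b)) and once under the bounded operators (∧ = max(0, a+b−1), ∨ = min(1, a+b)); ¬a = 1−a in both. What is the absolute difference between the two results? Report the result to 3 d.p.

0.320

Under standard min/max:
  ¬x2 = 1 − 0.65 = 0.35
  x1 ∧ ¬x2 = min(a, b) on (0.68, 0.35) = 0.35
  (x1 ∧ ¬x2) ∨ x5 = max(a, b) on (0.35, 0.90) = 0.90
  ¬x1 = 1 − 0.68 = 0.32
  x1 ∧ ¬x1 = min(a, b) on (0.68, 0.32) = 0.32
  ((x1 ∧ ¬x2) ∨ x5) ∧ (x1 ∧ ¬x1) = min(a, b) on (0.90, 0.32) = 0.32
  → value = 0.3200
Under bounded:
  ¬x2 = 1 − 0.65 = 0.35
  x1 ∧ ¬x2 = max(0, a+b−1) on (0.68, 0.35) = 0.03
  (x1 ∧ ¬x2) ∨ x5 = min(1, a+b) on (0.03, 0.90) = 0.93
  ¬x1 = 1 − 0.68 = 0.32
  x1 ∧ ¬x1 = max(0, a+b−1) on (0.68, 0.32) = 0.00
  ((x1 ∧ ¬x2) ∨ x5) ∧ (x1 ∧ ¬x1) = max(0, a+b−1) on (0.93, 0.00) = 0.00
  → value = 0.0000
|0.3200 − 0.0000| = 0.320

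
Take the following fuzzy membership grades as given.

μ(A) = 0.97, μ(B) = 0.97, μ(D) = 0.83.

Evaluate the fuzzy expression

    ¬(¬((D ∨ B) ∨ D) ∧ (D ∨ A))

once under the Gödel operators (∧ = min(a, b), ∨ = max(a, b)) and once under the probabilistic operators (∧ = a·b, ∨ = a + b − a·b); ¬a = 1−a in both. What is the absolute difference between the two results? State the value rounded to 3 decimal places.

Under Gödel:
  D ∨ B = max(a, b) on (0.83, 0.97) = 0.97
  (D ∨ B) ∨ D = max(a, b) on (0.97, 0.83) = 0.97
  ¬((D ∨ B) ∨ D) = 1 − 0.97 = 0.03
  D ∨ A = max(a, b) on (0.83, 0.97) = 0.97
  ¬((D ∨ B) ∨ D) ∧ (D ∨ A) = min(a, b) on (0.03, 0.97) = 0.03
  ¬(¬((D ∨ B) ∨ D) ∧ (D ∨ A)) = 1 − 0.03 = 0.97
  → value = 0.9700
Under probabilistic:
  D ∨ B = a + b − a·b on (0.8300, 0.9700) = 0.9949
  (D ∨ B) ∨ D = a + b − a·b on (0.9949, 0.8300) = 0.9991
  ¬((D ∨ B) ∨ D) = 1 − 0.9991 = 0.0009
  D ∨ A = a + b − a·b on (0.8300, 0.9700) = 0.9949
  ¬((D ∨ B) ∨ D) ∧ (D ∨ A) = a·b on (0.0009, 0.9949) = 0.0009
  ¬(¬((D ∨ B) ∨ D) ∧ (D ∨ A)) = 1 − 0.0009 = 0.9991
  → value = 0.9991
|0.9700 − 0.9991| = 0.029

0.029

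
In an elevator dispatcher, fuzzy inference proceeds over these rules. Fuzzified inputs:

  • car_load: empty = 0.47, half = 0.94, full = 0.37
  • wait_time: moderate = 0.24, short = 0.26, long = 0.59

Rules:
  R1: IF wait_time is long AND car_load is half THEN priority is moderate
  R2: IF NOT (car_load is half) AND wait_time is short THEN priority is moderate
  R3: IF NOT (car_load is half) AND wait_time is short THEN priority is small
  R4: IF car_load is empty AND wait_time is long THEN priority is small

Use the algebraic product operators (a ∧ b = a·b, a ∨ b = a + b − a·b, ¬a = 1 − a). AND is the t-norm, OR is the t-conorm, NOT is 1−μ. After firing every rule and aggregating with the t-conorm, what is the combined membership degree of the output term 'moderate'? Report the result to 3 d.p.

R1: long=0.59, half=0.94; AND[a·b] → w = 0.5546
R2: ¬half=1−0.94=0.06, short=0.26; AND[a·b] → w = 0.0156
R3: ¬half=1−0.94=0.06, short=0.26; AND[a·b] → w = 0.0156
R4: empty=0.47, long=0.59; AND[a·b] → w = 0.2773
Rules with consequent 'moderate': {R1, R2} → strengths 0.5546, 0.0156
Aggregate via t-conorm [a + b − a·b]: 0.5615

0.562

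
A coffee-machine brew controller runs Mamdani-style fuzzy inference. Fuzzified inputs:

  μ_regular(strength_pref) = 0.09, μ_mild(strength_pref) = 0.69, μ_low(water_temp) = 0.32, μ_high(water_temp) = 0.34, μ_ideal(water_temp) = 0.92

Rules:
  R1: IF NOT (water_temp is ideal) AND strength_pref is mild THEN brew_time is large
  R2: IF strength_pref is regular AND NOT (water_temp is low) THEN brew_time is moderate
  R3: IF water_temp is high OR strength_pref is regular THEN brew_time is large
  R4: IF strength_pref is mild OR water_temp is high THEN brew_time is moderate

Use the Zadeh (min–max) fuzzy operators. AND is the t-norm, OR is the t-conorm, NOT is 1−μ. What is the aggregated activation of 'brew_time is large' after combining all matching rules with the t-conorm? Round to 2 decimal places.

R1: ¬ideal=1−0.92=0.08, mild=0.69; AND[min(a, b)] → w = 0.08
R2: regular=0.09, ¬low=1−0.32=0.68; AND[min(a, b)] → w = 0.09
R3: high=0.34, regular=0.09; OR[max(a, b)] → w = 0.34
R4: mild=0.69, high=0.34; OR[max(a, b)] → w = 0.69
Rules with consequent 'large': {R1, R3} → strengths 0.08, 0.34
Aggregate via t-conorm [max(a, b)]: 0.34

0.34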